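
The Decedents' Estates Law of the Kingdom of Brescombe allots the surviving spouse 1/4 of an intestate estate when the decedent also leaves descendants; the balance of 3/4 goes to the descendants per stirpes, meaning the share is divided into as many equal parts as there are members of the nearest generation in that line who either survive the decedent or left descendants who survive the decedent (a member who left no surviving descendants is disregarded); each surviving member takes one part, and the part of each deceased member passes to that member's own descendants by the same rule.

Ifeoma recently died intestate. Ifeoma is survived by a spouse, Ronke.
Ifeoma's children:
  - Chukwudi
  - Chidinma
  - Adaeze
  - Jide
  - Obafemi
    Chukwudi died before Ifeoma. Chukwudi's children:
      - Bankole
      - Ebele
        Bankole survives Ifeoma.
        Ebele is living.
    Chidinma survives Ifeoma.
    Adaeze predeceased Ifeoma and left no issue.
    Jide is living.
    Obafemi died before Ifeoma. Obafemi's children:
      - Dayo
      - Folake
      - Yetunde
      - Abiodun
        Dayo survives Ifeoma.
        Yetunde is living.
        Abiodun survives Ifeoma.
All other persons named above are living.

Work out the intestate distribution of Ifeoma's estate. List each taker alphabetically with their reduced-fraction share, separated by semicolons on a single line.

Ronke, as surviving spouse, takes 1/4.
The remaining 3/4 passes to Ifeoma's descendants per stirpes.
Adaeze left no surviving issue, so that branch lapses and is disregarded.
The 3/4 is divided into 4 equal shares of 3/16 among Chukwudi, Chidinma, Jide, Obafemi.
Chukwudi predeceased; the 3/16 allotted to Chukwudi's branch passes to Chukwudi's issue by representation.
The 3/16 is divided into 2 equal shares of 3/32 among Bankole, Ebele.
Bankole is living and takes 3/32.
Ebele is living and takes 3/32.
Chidinma is living and takes 3/16.
Jide is living and takes 3/16.
Obafemi predeceased; the 3/16 allotted to Obafemi's branch passes to Obafemi's issue by representation.
The 3/16 is divided into 4 equal shares of 3/64 among Dayo, Folake, Yetunde, Abiodun.
Dayo is living and takes 3/64.
Folake is living and takes 3/64.
Yetunde is living and takes 3/64.
Abiodun is living and takes 3/64.

Abiodun 3/64; Bankole 3/32; Chidinma 3/16; Dayo 3/64; Ebele 3/32; Folake 3/64; Jide 3/16; Ronke 1/4; Yetunde 3/64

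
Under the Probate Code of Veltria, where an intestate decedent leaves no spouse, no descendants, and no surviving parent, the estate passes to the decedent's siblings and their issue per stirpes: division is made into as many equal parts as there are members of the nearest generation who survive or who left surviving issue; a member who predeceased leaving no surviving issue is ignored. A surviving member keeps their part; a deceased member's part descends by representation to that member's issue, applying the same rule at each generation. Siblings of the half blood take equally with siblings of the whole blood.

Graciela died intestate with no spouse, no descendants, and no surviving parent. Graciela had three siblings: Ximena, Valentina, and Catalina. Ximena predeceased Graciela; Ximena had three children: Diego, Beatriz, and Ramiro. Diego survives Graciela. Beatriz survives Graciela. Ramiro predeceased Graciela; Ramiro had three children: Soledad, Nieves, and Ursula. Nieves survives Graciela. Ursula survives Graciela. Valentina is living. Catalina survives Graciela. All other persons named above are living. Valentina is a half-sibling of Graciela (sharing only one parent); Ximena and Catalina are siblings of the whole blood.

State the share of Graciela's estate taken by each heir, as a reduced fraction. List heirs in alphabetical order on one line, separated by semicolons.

No spouse, descendants, or parent survives, so the estate passes to Graciela's siblings per stirpes.
Half-blood and whole-blood siblings take equally under the stated rule.
The estate is divided into 3 equal shares of 1/3 among Ximena, Valentina, Catalina.
Ximena predeceased; the 1/3 allotted to Ximena's branch passes to Ximena's issue by representation.
The 1/3 is divided into 3 equal shares of 1/9 among Diego, Beatriz, Ramiro.
Diego is living and takes 1/9.
Beatriz is living and takes 1/9.
Ramiro predeceased; the 1/9 allotted to Ramiro's branch passes to Ramiro's issue by representation.
The 1/9 is divided into 3 equal shares of 1/27 among Soledad, Nieves, Ursula.
Soledad is living and takes 1/27.
Nieves is living and takes 1/27.
Ursula is living and takes 1/27.
Valentina is living and takes 1/3.
Catalina is living and takes 1/3.

Beatriz 1/9; Catalina 1/3; Diego 1/9; Nieves 1/27; Soledad 1/27; Ursula 1/27; Valentina 1/3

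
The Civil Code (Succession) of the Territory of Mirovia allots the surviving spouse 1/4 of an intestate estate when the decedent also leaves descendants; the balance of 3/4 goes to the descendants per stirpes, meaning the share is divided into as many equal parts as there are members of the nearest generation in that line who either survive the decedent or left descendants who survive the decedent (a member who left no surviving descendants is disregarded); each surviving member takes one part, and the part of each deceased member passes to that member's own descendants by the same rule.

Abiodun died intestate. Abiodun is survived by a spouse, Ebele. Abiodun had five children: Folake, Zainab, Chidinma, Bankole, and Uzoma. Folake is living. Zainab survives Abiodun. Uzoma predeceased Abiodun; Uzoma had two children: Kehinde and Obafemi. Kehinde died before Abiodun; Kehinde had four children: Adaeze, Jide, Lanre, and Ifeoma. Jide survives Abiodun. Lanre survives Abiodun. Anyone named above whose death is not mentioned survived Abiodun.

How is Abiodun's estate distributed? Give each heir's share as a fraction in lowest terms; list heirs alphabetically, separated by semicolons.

Ebele, as surviving spouse, takes 1/4.
The remaining 3/4 passes to Abiodun's descendants per stirpes.
The 3/4 is divided into 5 equal shares of 3/20 among Folake, Zainab, Chidinma, Bankole, Uzoma.
Folake is living and takes 3/20.
Zainab is living and takes 3/20.
Chidinma is living and takes 3/20.
Bankole is living and takes 3/20.
Uzoma predeceased; the 3/20 allotted to Uzoma's branch passes to Uzoma's issue by representation.
The 3/20 is divided into 2 equal shares of 3/40 among Kehinde, Obafemi.
Kehinde predeceased; the 3/40 allotted to Kehinde's branch passes to Kehinde's issue by representation.
The 3/40 is divided into 4 equal shares of 3/160 among Adaeze, Jide, Lanre, Ifeoma.
Adaeze is living and takes 3/160.
Jide is living and takes 3/160.
Lanre is living and takes 3/160.
Ifeoma is living and takes 3/160.
Obafemi is living and takes 3/40.

Adaeze 3/160; Bankole 3/20; Chidinma 3/20; Ebele 1/4; Folake 3/20; Ifeoma 3/160; Jide 3/160; Lanre 3/160; Obafemi 3/40; Zainab 3/20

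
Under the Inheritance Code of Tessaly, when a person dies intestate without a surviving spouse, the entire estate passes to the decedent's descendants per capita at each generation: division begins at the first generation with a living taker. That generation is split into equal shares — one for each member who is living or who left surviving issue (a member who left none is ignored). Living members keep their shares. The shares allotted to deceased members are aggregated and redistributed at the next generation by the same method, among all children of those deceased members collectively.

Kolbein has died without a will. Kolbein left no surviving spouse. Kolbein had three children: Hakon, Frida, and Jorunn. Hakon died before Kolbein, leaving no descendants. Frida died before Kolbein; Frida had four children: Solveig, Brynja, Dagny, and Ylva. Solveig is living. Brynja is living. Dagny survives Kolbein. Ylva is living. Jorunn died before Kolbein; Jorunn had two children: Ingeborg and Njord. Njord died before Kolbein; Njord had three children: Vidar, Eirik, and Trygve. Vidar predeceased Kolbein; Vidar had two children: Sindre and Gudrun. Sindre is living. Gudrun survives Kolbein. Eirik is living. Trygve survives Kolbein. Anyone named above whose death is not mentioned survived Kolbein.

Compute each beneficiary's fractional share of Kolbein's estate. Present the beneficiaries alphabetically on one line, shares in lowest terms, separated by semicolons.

There is no surviving spouse, so the entire estate passes to Kolbein's descendants per capita at each generation.
No one at generation 1 (Frida, Jorunn) is living; moving to the next generation.
At generation 2 (Solveig, Brynja, Dagny, Ylva, Ingeborg, Njord) there are 6 shares of (1)/6 = 1/6 each.
Living: Solveig, Brynja, Dagny, Ylva, and Ingeborg — each takes 1/6.
Deceased: Njord. That 1/6 share is carried to generation 3.
At generation 3 (Vidar, Eirik, Trygve) there are 3 shares of (1/6)/3 = 1/18 each.
Living: Eirik and Trygve — each takes 1/18.
Deceased: Vidar. That 1/18 share is carried to generation 4.
At generation 4 (Sindre, Gudrun) there are 2 shares of (1/18)/2 = 1/36 each.
Living: Sindre and Gudrun — each takes 1/36.

Brynja 1/6; Dagny 1/6; Eirik 1/18; Gudrun 1/36; Ingeborg 1/6; Sindre 1/36; Solveig 1/6; Trygve 1/18; Ylva 1/6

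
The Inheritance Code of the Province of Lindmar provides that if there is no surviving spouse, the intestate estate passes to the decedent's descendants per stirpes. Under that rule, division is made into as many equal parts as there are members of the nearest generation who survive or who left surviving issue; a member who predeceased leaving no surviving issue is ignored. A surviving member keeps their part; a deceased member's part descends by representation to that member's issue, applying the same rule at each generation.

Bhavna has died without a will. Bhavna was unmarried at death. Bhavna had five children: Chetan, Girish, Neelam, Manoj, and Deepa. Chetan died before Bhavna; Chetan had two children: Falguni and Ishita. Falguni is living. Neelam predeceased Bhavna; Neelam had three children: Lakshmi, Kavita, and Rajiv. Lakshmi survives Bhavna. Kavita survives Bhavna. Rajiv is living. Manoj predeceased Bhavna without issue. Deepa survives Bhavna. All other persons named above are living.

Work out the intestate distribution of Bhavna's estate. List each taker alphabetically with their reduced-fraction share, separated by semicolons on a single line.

Deepa 1/4; Falguni 1/8; Girish 1/4; Ishita 1/8; Kavita 1/12; Lakshmi 1/12; Rajiv 1/12

There is no surviving spouse, so the entire estate passes to Bhavna's descendants per stirpes.
Manoj left no surviving issue, so that branch lapses and is disregarded.
The estate is divided into 4 equal shares of 1/4 among Chetan, Girish, Neelam, Deepa.
Chetan predeceased; the 1/4 allotted to Chetan's branch passes to Chetan's issue by representation.
The 1/4 is divided into 2 equal shares of 1/8 among Falguni, Ishita.
Falguni is living and takes 1/8.
Ishita is living and takes 1/8.
Girish is living and takes 1/4.
Neelam predeceased; the 1/4 allotted to Neelam's branch passes to Neelam's issue by representation.
The 1/4 is divided into 3 equal shares of 1/12 among Lakshmi, Kavita, Rajiv.
Lakshmi is living and takes 1/12.
Kavita is living and takes 1/12.
Rajiv is living and takes 1/12.
Deepa is living and takes 1/4.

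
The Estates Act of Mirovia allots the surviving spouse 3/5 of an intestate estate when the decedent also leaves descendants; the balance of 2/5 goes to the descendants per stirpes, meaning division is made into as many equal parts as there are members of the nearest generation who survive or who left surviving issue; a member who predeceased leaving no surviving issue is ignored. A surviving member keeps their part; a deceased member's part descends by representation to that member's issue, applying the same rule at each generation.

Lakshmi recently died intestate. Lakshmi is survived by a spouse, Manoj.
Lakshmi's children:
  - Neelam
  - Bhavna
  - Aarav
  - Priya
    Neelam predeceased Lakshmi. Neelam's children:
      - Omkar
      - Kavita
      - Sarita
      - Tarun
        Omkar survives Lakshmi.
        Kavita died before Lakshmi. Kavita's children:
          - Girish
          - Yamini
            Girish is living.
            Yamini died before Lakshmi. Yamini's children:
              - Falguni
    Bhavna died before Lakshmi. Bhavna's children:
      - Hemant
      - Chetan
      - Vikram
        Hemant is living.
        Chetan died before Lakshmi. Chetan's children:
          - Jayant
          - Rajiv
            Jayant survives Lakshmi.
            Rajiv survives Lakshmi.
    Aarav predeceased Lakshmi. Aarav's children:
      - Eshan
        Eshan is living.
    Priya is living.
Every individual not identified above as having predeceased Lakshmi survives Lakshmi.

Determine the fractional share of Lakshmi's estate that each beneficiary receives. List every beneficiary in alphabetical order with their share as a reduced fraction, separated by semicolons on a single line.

Manoj, as surviving spouse, takes 3/5.
The remaining 2/5 passes to Lakshmi's descendants per stirpes.
The 2/5 is divided into 4 equal shares of 1/10 among Neelam, Bhavna, Aarav, Priya.
Neelam predeceased; the 1/10 allotted to Neelam's branch passes to Neelam's issue by representation.
The 1/10 is divided into 4 equal shares of 1/40 among Omkar, Kavita, Sarita, Tarun.
Omkar is living and takes 1/40.
Kavita predeceased; the 1/40 allotted to Kavita's branch passes to Kavita's issue by representation.
The 1/40 is divided into 2 equal shares of 1/80 among Girish, Yamini.
Girish is living and takes 1/80.
Yamini predeceased; the 1/80 allotted to Yamini's branch passes to Yamini's issue by representation.
Falguni is the sole taker at this level and receives the full 1/80.
Sarita is living and takes 1/40.
Tarun is living and takes 1/40.
Bhavna predeceased; the 1/10 allotted to Bhavna's branch passes to Bhavna's issue by representation.
The 1/10 is divided into 3 equal shares of 1/30 among Hemant, Chetan, Vikram.
Hemant is living and takes 1/30.
Chetan predeceased; the 1/30 allotted to Chetan's branch passes to Chetan's issue by representation.
The 1/30 is divided into 2 equal shares of 1/60 among Jayant, Rajiv.
Jayant is living and takes 1/60.
Rajiv is living and takes 1/60.
Vikram is living and takes 1/30.
Aarav predeceased; the 1/10 allotted to Aarav's branch passes to Aarav's issue by representation.
Eshan is the sole taker at this level and receives the full 1/10.
Priya is living and takes 1/10.

Eshan 1/10; Falguni 1/80; Girish 1/80; Hemant 1/30; Jayant 1/60; Manoj 3/5; Omkar 1/40; Priya 1/10; Rajiv 1/60; Sarita 1/40; Tarun 1/40; Vikram 1/30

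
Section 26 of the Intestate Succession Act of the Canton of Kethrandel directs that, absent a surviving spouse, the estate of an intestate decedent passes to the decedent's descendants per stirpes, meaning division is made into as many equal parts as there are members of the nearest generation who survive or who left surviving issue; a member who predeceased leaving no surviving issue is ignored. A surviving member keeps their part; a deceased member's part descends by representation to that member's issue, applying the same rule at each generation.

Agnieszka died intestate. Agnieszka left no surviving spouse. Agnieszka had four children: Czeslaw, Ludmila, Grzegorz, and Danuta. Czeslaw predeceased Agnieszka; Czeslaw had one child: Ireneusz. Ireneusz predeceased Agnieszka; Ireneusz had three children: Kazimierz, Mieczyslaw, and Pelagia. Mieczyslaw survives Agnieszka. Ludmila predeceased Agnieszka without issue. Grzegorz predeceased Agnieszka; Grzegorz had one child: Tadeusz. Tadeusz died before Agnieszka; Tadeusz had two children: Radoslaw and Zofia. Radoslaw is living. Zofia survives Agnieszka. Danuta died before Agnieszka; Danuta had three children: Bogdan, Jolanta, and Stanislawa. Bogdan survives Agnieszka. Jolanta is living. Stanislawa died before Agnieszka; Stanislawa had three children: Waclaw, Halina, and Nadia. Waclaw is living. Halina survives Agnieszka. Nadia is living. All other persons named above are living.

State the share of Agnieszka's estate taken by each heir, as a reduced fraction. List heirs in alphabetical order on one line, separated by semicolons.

Bogdan 1/9; Halina 1/27; Jolanta 1/9; Kazimierz 1/9; Mieczyslaw 1/9; Nadia 1/27; Pelagia 1/9; Radoslaw 1/6; Waclaw 1/27; Zofia 1/6

There is no surviving spouse, so the entire estate passes to Agnieszka's descendants per stirpes.
Ludmila left no surviving issue, so that branch lapses and is disregarded.
The estate is divided into 3 equal shares of 1/3 among Czeslaw, Grzegorz, Danuta.
Czeslaw predeceased; the 1/3 allotted to Czeslaw's branch passes to Czeslaw's issue by representation.
Ireneusz's line is the sole branch at this level, so the full 1/3 passes to Ireneusz's issue by representation.
The 1/3 is divided into 3 equal shares of 1/9 among Kazimierz, Mieczyslaw, Pelagia.
Kazimierz is living and takes 1/9.
Mieczyslaw is living and takes 1/9.
Pelagia is living and takes 1/9.
Grzegorz predeceased; the 1/3 allotted to Grzegorz's branch passes to Grzegorz's issue by representation.
Tadeusz's line is the sole branch at this level, so the full 1/3 passes to Tadeusz's issue by representation.
The 1/3 is divided into 2 equal shares of 1/6 among Radoslaw, Zofia.
Radoslaw is living and takes 1/6.
Zofia is living and takes 1/6.
Danuta predeceased; the 1/3 allotted to Danuta's branch passes to Danuta's issue by representation.
The 1/3 is divided into 3 equal shares of 1/9 among Bogdan, Jolanta, Stanislawa.
Bogdan is living and takes 1/9.
Jolanta is living and takes 1/9.
Stanislawa predeceased; the 1/9 allotted to Stanislawa's branch passes to Stanislawa's issue by representation.
The 1/9 is divided into 3 equal shares of 1/27 among Waclaw, Halina, Nadia.
Waclaw is living and takes 1/27.
Halina is living and takes 1/27.
Nadia is living and takes 1/27.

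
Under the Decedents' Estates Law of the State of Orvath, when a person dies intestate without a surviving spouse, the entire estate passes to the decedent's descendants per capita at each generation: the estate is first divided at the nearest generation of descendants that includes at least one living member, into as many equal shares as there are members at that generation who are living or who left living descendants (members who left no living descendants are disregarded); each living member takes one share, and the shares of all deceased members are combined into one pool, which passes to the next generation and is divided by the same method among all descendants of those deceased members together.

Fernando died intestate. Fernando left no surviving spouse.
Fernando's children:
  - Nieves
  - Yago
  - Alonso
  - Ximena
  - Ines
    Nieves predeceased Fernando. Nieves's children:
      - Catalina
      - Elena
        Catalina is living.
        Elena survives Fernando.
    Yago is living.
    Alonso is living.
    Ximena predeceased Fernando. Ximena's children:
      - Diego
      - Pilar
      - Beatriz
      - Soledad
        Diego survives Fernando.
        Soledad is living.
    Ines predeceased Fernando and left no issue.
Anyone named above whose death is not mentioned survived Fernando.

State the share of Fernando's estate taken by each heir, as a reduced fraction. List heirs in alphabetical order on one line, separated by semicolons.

There is no surviving spouse, so the entire estate passes to Fernando's descendants per capita at each generation.
At generation 1 (Nieves, Yago, Alonso, Ximena) there are 4 shares of (1)/4 = 1/4 each.
Living: Yago and Alonso — each takes 1/4.
Deceased: Nieves and Ximena. Their combined 1/2 is pooled and carried to generation 2.
At generation 2 (Catalina, Elena, Diego, Pilar, Beatriz, Soledad) there are 6 shares of (1/2)/6 = 1/12 each.
Living: Catalina, Elena, Diego, Pilar, Beatriz, and Soledad — each takes 1/12.

Alonso 1/4; Beatriz 1/12; Catalina 1/12; Diego 1/12; Elena 1/12; Pilar 1/12; Soledad 1/12; Yago 1/4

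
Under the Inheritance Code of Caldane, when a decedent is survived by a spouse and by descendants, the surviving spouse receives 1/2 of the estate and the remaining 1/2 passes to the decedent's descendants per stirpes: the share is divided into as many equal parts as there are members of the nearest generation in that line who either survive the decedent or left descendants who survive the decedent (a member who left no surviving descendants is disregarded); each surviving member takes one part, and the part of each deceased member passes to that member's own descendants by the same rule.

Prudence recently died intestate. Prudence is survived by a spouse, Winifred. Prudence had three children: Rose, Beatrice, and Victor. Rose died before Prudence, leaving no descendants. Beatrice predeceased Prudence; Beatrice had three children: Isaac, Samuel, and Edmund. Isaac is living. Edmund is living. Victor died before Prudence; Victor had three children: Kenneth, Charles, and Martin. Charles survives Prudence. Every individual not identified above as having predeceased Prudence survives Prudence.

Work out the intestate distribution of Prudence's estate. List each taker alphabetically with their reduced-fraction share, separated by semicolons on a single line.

Charles 1/12; Edmund 1/12; Isaac 1/12; Kenneth 1/12; Martin 1/12; Samuel 1/12; Winifred 1/2

Winifred, as surviving spouse, takes 1/2.
The remaining 1/2 passes to Prudence's descendants per stirpes.
Rose left no surviving issue, so that branch lapses and is disregarded.
The 1/2 is divided into 2 equal shares of 1/4 among Beatrice, Victor.
Beatrice predeceased; the 1/4 allotted to Beatrice's branch passes to Beatrice's issue by representation.
The 1/4 is divided into 3 equal shares of 1/12 among Isaac, Samuel, Edmund.
Isaac is living and takes 1/12.
Samuel is living and takes 1/12.
Edmund is living and takes 1/12.
Victor predeceased; the 1/4 allotted to Victor's branch passes to Victor's issue by representation.
The 1/4 is divided into 3 equal shares of 1/12 among Kenneth, Charles, Martin.
Kenneth is living and takes 1/12.
Charles is living and takes 1/12.
Martin is living and takes 1/12.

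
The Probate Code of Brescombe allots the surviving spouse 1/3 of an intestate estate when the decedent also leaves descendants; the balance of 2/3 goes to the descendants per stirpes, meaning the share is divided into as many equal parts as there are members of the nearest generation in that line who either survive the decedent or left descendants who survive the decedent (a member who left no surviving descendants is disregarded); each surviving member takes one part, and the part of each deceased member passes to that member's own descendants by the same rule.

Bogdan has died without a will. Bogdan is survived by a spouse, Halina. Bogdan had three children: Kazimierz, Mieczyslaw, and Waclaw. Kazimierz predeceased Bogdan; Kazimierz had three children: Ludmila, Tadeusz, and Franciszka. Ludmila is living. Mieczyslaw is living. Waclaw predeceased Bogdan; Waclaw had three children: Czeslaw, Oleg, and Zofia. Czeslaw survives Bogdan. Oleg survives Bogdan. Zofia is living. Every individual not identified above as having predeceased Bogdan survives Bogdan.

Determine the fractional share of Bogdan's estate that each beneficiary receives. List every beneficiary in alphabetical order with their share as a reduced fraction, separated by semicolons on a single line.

Czeslaw 2/27; Franciszka 2/27; Halina 1/3; Ludmila 2/27; Mieczyslaw 2/9; Oleg 2/27; Tadeusz 2/27; Zofia 2/27

Halina, as surviving spouse, takes 1/3.
The remaining 2/3 passes to Bogdan's descendants per stirpes.
The 2/3 is divided into 3 equal shares of 2/9 among Kazimierz, Mieczyslaw, Waclaw.
Kazimierz predeceased; the 2/9 allotted to Kazimierz's branch passes to Kazimierz's issue by representation.
The 2/9 is divided into 3 equal shares of 2/27 among Ludmila, Tadeusz, Franciszka.
Ludmila is living and takes 2/27.
Tadeusz is living and takes 2/27.
Franciszka is living and takes 2/27.
Mieczyslaw is living and takes 2/9.
Waclaw predeceased; the 2/9 allotted to Waclaw's branch passes to Waclaw's issue by representation.
The 2/9 is divided into 3 equal shares of 2/27 among Czeslaw, Oleg, Zofia.
Czeslaw is living and takes 2/27.
Oleg is living and takes 2/27.
Zofia is living and takes 2/27.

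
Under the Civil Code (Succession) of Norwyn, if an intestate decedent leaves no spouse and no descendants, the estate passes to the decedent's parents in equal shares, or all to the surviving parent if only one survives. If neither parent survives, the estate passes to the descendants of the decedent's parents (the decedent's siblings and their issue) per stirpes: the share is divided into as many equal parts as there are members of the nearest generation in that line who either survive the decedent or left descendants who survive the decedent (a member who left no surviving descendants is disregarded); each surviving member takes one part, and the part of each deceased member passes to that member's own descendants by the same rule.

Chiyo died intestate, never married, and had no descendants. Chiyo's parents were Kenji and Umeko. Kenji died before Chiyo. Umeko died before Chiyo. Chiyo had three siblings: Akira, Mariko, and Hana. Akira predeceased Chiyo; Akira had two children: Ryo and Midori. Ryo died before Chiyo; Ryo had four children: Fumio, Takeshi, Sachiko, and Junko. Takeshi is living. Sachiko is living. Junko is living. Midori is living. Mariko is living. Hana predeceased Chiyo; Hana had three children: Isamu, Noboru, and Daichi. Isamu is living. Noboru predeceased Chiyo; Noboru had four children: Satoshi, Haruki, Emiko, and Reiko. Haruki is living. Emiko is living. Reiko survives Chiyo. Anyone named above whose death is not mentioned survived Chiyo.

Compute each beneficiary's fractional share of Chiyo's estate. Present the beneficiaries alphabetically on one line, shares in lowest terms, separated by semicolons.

Daichi 1/9; Emiko 1/36; Fumio 1/24; Haruki 1/36; Isamu 1/9; Junko 1/24; Mariko 1/3; Midori 1/6; Reiko 1/36; Sachiko 1/24; Satoshi 1/36; Takeshi 1/24

Neither parent survives and there are no descendants, so the estate passes to Chiyo's siblings and their issue per stirpes.
The estate is divided into 3 equal shares of 1/3 among Akira, Mariko, Hana.
Akira predeceased; the 1/3 allotted to Akira's branch passes to Akira's issue by representation.
The 1/3 is divided into 2 equal shares of 1/6 among Ryo, Midori.
Ryo predeceased; the 1/6 allotted to Ryo's branch passes to Ryo's issue by representation.
The 1/6 is divided into 4 equal shares of 1/24 among Fumio, Takeshi, Sachiko, Junko.
Fumio is living and takes 1/24.
Takeshi is living and takes 1/24.
Sachiko is living and takes 1/24.
Junko is living and takes 1/24.
Midori is living and takes 1/6.
Mariko is living and takes 1/3.
Hana predeceased; the 1/3 allotted to Hana's branch passes to Hana's issue by representation.
The 1/3 is divided into 3 equal shares of 1/9 among Isamu, Noboru, Daichi.
Isamu is living and takes 1/9.
Noboru predeceased; the 1/9 allotted to Noboru's branch passes to Noboru's issue by representation.
The 1/9 is divided into 4 equal shares of 1/36 among Satoshi, Haruki, Emiko, Reiko.
Satoshi is living and takes 1/36.
Haruki is living and takes 1/36.
Emiko is living and takes 1/36.
Reiko is living and takes 1/36.
Daichi is living and takes 1/9.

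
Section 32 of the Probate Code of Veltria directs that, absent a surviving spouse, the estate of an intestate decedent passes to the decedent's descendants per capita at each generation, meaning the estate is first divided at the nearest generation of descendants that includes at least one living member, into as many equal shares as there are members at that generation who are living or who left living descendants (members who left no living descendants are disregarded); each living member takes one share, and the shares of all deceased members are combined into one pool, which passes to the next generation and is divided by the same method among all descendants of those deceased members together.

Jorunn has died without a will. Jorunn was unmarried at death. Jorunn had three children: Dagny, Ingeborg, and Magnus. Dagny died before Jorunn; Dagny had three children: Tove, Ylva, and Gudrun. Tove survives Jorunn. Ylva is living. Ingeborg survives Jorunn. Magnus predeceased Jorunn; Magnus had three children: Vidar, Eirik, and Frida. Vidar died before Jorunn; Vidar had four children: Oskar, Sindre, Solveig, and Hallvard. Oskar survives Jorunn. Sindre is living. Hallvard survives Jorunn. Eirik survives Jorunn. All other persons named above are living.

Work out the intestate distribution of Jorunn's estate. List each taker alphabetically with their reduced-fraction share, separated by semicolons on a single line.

Eirik 1/9; Frida 1/9; Gudrun 1/9; Hallvard 1/36; Ingeborg 1/3; Oskar 1/36; Sindre 1/36; Solveig 1/36; Tove 1/9; Ylva 1/9

There is no surviving spouse, so the entire estate passes to Jorunn's descendants per capita at each generation.
At generation 1 (Dagny, Ingeborg, Magnus) there are 3 shares of (1)/3 = 1/3 each.
Living: Ingeborg — each takes 1/3.
Deceased: Dagny and Magnus. Their combined 2/3 is pooled and carried to generation 2.
At generation 2 (Tove, Ylva, Gudrun, Vidar, Eirik, Frida) there are 6 shares of (2/3)/6 = 1/9 each.
Living: Tove, Ylva, Gudrun, Eirik, and Frida — each takes 1/9.
Deceased: Vidar. That 1/9 share is carried to generation 3.
At generation 3 (Oskar, Sindre, Solveig, Hallvard) there are 4 shares of (1/9)/4 = 1/36 each.
Living: Oskar, Sindre, Solveig, and Hallvard — each takes 1/36.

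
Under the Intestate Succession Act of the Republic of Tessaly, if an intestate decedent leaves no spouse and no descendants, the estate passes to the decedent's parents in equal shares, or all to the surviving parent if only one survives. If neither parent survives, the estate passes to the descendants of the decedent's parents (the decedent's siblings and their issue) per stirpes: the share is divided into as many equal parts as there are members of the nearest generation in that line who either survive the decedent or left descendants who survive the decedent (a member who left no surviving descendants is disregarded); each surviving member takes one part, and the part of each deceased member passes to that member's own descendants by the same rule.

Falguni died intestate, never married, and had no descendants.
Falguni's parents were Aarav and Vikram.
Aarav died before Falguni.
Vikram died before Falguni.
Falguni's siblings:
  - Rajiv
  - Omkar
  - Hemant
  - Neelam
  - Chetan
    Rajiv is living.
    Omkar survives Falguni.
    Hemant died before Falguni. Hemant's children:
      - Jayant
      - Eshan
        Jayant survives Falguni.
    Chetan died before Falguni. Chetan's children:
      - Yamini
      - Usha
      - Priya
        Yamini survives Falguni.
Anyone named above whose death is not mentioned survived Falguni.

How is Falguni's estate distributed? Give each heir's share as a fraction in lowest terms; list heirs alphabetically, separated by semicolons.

Neither parent survives and there are no descendants, so the estate passes to Falguni's siblings and their issue per stirpes.
The estate is divided into 5 equal shares of 1/5 among Rajiv, Omkar, Hemant, Neelam, Chetan.
Rajiv is living and takes 1/5.
Omkar is living and takes 1/5.
Hemant predeceased; the 1/5 allotted to Hemant's branch passes to Hemant's issue by representation.
The 1/5 is divided into 2 equal shares of 1/10 among Jayant, Eshan.
Jayant is living and takes 1/10.
Eshan is living and takes 1/10.
Neelam is living and takes 1/5.
Chetan predeceased; the 1/5 allotted to Chetan's branch passes to Chetan's issue by representation.
The 1/5 is divided into 3 equal shares of 1/15 among Yamini, Usha, Priya.
Yamini is living and takes 1/15.
Usha is living and takes 1/15.
Priya is living and takes 1/15.

Eshan 1/10; Jayant 1/10; Neelam 1/5; Omkar 1/5; Priya 1/15; Rajiv 1/5; Usha 1/15; Yamini 1/15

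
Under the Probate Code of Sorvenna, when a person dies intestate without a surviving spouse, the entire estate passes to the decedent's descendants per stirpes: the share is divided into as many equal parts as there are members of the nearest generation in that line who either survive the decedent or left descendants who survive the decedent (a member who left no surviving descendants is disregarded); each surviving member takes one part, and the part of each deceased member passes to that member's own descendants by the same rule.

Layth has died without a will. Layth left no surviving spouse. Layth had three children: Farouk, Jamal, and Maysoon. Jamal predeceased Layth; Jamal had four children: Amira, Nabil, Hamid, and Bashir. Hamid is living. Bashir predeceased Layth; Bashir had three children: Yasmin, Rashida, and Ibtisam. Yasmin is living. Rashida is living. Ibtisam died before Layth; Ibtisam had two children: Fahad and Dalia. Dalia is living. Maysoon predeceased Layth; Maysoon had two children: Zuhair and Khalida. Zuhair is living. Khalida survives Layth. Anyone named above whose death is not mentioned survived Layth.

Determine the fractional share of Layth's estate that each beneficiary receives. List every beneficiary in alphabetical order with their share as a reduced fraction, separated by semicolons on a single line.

There is no surviving spouse, so the entire estate passes to Layth's descendants per stirpes.
The estate is divided into 3 equal shares of 1/3 among Farouk, Jamal, Maysoon.
Farouk is living and takes 1/3.
Jamal predeceased; the 1/3 allotted to Jamal's branch passes to Jamal's issue by representation.
The 1/3 is divided into 4 equal shares of 1/12 among Amira, Nabil, Hamid, Bashir.
Amira is living and takes 1/12.
Nabil is living and takes 1/12.
Hamid is living and takes 1/12.
Bashir predeceased; the 1/12 allotted to Bashir's branch passes to Bashir's issue by representation.
The 1/12 is divided into 3 equal shares of 1/36 among Yasmin, Rashida, Ibtisam.
Yasmin is living and takes 1/36.
Rashida is living and takes 1/36.
Ibtisam predeceased; the 1/36 allotted to Ibtisam's branch passes to Ibtisam's issue by representation.
The 1/36 is divided into 2 equal shares of 1/72 among Fahad, Dalia.
Fahad is living and takes 1/72.
Dalia is living and takes 1/72.
Maysoon predeceased; the 1/3 allotted to Maysoon's branch passes to Maysoon's issue by representation.
The 1/3 is divided into 2 equal shares of 1/6 among Zuhair, Khalida.
Zuhair is living and takes 1/6.
Khalida is living and takes 1/6.

Amira 1/12; Dalia 1/72; Fahad 1/72; Farouk 1/3; Hamid 1/12; Khalida 1/6; Nabil 1/12; Rashida 1/36; Yasmin 1/36; Zuhair 1/6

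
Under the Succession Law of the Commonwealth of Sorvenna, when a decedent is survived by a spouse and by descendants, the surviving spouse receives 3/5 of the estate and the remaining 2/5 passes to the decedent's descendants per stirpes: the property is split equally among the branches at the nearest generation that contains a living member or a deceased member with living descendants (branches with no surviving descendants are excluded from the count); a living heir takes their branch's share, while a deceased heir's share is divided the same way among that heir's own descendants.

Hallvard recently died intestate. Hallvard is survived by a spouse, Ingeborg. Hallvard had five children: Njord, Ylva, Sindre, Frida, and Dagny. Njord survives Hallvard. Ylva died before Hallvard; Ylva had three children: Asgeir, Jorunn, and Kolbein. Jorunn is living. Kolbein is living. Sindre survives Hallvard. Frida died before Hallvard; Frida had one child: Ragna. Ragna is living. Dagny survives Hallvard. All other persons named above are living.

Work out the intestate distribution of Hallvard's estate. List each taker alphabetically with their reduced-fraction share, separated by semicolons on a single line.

Ingeborg, as surviving spouse, takes 3/5.
The remaining 2/5 passes to Hallvard's descendants per stirpes.
The 2/5 is divided into 5 equal shares of 2/25 among Njord, Ylva, Sindre, Frida, Dagny.
Njord is living and takes 2/25.
Ylva predeceased; the 2/25 allotted to Ylva's branch passes to Ylva's issue by representation.
The 2/25 is divided into 3 equal shares of 2/75 among Asgeir, Jorunn, Kolbein.
Asgeir is living and takes 2/75.
Jorunn is living and takes 2/75.
Kolbein is living and takes 2/75.
Sindre is living and takes 2/25.
Frida predeceased; the 2/25 allotted to Frida's branch passes to Frida's issue by representation.
Ragna is the sole taker at this level and receives the full 2/25.
Dagny is living and takes 2/25.

Asgeir 2/75; Dagny 2/25; Ingeborg 3/5; Jorunn 2/75; Kolbein 2/75; Njord 2/25; Ragna 2/25; Sindre 2/25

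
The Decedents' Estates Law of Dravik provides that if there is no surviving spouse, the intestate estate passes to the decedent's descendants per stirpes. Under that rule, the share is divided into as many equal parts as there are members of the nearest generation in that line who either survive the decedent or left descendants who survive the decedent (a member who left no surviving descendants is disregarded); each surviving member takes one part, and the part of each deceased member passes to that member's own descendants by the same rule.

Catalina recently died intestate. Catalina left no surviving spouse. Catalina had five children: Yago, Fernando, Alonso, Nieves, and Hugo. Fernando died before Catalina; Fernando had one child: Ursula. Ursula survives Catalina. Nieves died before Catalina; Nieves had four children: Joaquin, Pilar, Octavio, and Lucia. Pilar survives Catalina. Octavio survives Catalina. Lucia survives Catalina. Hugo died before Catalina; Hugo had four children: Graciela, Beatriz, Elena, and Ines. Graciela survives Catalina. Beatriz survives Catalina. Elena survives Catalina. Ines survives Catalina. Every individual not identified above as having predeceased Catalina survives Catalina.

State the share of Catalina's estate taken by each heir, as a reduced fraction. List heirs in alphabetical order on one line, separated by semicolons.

There is no surviving spouse, so the entire estate passes to Catalina's descendants per stirpes.
The estate is divided into 5 equal shares of 1/5 among Yago, Fernando, Alonso, Nieves, Hugo.
Yago is living and takes 1/5.
Fernando predeceased; the 1/5 allotted to Fernando's branch passes to Fernando's issue by representation.
Ursula is the sole taker at this level and receives the full 1/5.
Alonso is living and takes 1/5.
Nieves predeceased; the 1/5 allotted to Nieves's branch passes to Nieves's issue by representation.
The 1/5 is divided into 4 equal shares of 1/20 among Joaquin, Pilar, Octavio, Lucia.
Joaquin is living and takes 1/20.
Pilar is living and takes 1/20.
Octavio is living and takes 1/20.
Lucia is living and takes 1/20.
Hugo predeceased; the 1/5 allotted to Hugo's branch passes to Hugo's issue by representation.
The 1/5 is divided into 4 equal shares of 1/20 among Graciela, Beatriz, Elena, Ines.
Graciela is living and takes 1/20.
Beatriz is living and takes 1/20.
Elena is living and takes 1/20.
Ines is living and takes 1/20.

Alonso 1/5; Beatriz 1/20; Elena 1/20; Graciela 1/20; Ines 1/20; Joaquin 1/20; Lucia 1/20; Octavio 1/20; Pilar 1/20; Ursula 1/5; Yago 1/5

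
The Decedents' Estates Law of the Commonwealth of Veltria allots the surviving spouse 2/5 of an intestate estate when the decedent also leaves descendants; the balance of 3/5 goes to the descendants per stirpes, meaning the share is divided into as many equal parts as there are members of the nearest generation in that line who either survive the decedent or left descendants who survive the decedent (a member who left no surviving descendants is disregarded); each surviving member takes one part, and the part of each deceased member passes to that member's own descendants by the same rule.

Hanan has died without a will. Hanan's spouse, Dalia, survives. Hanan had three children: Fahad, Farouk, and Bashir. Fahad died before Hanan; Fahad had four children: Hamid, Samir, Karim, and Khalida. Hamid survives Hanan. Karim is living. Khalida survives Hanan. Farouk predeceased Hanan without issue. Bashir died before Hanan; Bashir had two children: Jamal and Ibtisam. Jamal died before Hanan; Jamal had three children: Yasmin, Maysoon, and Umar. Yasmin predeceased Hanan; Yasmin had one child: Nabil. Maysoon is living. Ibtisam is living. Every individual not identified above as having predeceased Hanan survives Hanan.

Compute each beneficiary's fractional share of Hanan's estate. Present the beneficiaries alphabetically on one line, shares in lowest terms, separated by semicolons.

Dalia 2/5; Hamid 3/40; Ibtisam 3/20; Karim 3/40; Khalida 3/40; Maysoon 1/20; Nabil 1/20; Samir 3/40; Umar 1/20

Dalia, as surviving spouse, takes 2/5.
The remaining 3/5 passes to Hanan's descendants per stirpes.
Farouk left no surviving issue, so that branch lapses and is disregarded.
The 3/5 is divided into 2 equal shares of 3/10 among Fahad, Bashir.
Fahad predeceased; the 3/10 allotted to Fahad's branch passes to Fahad's issue by representation.
The 3/10 is divided into 4 equal shares of 3/40 among Hamid, Samir, Karim, Khalida.
Hamid is living and takes 3/40.
Samir is living and takes 3/40.
Karim is living and takes 3/40.
Khalida is living and takes 3/40.
Bashir predeceased; the 3/10 allotted to Bashir's branch passes to Bashir's issue by representation.
The 3/10 is divided into 2 equal shares of 3/20 among Jamal, Ibtisam.
Jamal predeceased; the 3/20 allotted to Jamal's branch passes to Jamal's issue by representation.
The 3/20 is divided into 3 equal shares of 1/20 among Yasmin, Maysoon, Umar.
Yasmin predeceased; the 1/20 allotted to Yasmin's branch passes to Yasmin's issue by representation.
Nabil is the sole taker at this level and receives the full 1/20.
Maysoon is living and takes 1/20.
Umar is living and takes 1/20.
Ibtisam is living and takes 3/20.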